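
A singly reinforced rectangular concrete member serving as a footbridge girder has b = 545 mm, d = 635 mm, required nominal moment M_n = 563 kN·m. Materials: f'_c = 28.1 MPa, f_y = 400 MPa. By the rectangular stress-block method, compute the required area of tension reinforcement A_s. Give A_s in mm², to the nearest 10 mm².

A_s ≈ 2350 mm²

With M_n = 0.85 f'_c a b (d − a/2), solve the quadratic for a:
a = d − √(d² − 2M_n/(0.85 f'_c b)) = 635 − √(635² − 2 × 563×10⁶/(0.85 × 28.1 × 545)) = 72.22 mm.
A_s = 0.85 f'_c a b / f_y = 0.85 × 28.1 × 72.22 × 545 / 400 = 2350.3 mm².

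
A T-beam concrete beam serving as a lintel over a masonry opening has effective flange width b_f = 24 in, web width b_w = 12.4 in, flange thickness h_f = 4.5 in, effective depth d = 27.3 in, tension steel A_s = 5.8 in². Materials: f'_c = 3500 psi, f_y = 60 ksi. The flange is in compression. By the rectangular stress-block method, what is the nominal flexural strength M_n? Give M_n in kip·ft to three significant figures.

M_n ≈ 721 kip·ft

Tension: T = A_s f_y = 5.8 × 60 = 348 kips.
Try a within the flange: a = T/(0.85 f'_c b_f) = 348/(0.85 × 3.5 × 24) = 4.874 in.
a = 4.874 > h_f = 4.5 in: the block extends into the web. Split into flange-overhang and web parts.
C_f = 0.85 f'_c (b_f − b_w) h_f = 0.85 × 3.5 × (24 − 12.4) × 4.5 = 155.3 kips.
Remaining web compression depth: a_w = (T − C_f)/(0.85 f'_c b_w) = (348 − 155.3)/(0.85 × 3.5 × 12.4) = 5.224 in.
M_n = C_f(d − h_f/2) + (T − C_f)(d − a_w/2) = 155.3 × (27.3 − 2.25) + 192.7 × (27.3 − 2.612) = 3890.3 + 4757.4 = 8647.7 kip·in.
M_n = 8647.7/12 = 720.64 kip·ft.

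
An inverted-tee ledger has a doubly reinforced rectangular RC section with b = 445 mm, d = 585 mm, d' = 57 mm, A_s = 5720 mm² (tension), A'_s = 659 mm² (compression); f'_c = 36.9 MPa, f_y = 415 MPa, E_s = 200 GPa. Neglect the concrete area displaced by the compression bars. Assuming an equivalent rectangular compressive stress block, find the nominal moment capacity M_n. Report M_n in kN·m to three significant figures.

Assume both tension and compression steel yield.
Net tension couple steel: A_s − A'_s = 5061 mm².
a = (A_s − A'_s) f_y / (0.85 f'_c b) = 2100315/(0.85 × 36.9 × 445) = 150.48 mm.
c = a/β₁ = 150.48/0.786 = 191.45 mm; ε'_s = 0.003(c − d')/c = 0.0021 ≥ f_y/E_s = 0.0021, so compression steel does yield.
M_n = (A_s − A'_s) f_y (d − a/2) + A'_s f_y (d − d') = [2100315 × (585 − 75.24) + 273485 × (585 − 57)] × 10⁻⁶ = 1070.66 + 144.40 = 1215.06 kN·m.

M_n ≈ 1220 kN·m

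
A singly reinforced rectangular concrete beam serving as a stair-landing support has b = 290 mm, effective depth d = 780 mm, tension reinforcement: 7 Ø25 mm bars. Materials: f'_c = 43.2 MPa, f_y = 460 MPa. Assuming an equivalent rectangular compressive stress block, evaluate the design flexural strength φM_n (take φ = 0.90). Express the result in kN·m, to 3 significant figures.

φM_n ≈ 1000 kN·m

A_s = 7 × 491 = 3437 mm².
T = A_s f_y = 3437 × 460 = 1581020 N = 1581.02 kN.
From C = T: a = T/(0.85 f'_c b) = 1581020/(0.85 × 43.2 × 290) = 148.47 mm.
M_n = T(d − a/2) = 1581.02 kN × (780 − 74.235) mm = 1115.83 kN·m.
φM_n = 0.90 × 1115.83 = 1004.25 kN·m.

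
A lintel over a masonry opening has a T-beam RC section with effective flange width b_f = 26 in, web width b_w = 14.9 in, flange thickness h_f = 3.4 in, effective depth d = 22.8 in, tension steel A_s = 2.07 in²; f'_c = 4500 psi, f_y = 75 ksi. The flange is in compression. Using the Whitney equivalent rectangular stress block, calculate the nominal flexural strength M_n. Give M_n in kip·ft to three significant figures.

M_n ≈ 285 kip·ft

Tension: T = A_s f_y = 2.07 × 75 = 155.25 kips.
Try a within the flange: a = T/(0.85 f'_c b_f) = 155.25/(0.85 × 4.5 × 26) = 1.561 in.
Since a = 1.561 ≤ h_f = 3.4 in, the stress block lies entirely in the flange; analyse as a rectangular beam of width b_f.
M_n = T(d − a/2) = 155.25 × (22.8 − 0.7805) = 3418.5 kip·in.
M_n = 3418.5/12 = 284.88 kip·ft.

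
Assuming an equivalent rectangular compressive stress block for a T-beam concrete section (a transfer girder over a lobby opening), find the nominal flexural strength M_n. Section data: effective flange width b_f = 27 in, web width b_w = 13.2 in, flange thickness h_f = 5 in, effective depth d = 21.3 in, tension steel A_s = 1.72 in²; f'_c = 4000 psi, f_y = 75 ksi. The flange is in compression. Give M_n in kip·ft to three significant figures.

M_n ≈ 221 kip·ft

Tension: T = A_s f_y = 1.72 × 75 = 129 kips.
Try a within the flange: a = T/(0.85 f'_c b_f) = 129/(0.85 × 4 × 27) = 1.405 in.
Since a = 1.405 ≤ h_f = 5 in, the stress block lies entirely in the flange; analyse as a rectangular beam of width b_f.
M_n = T(d − a/2) = 129 × (21.3 − 0.7025) = 2657.1 kip·in.
M_n = 2657.1/12 = 221.43 kip·ft.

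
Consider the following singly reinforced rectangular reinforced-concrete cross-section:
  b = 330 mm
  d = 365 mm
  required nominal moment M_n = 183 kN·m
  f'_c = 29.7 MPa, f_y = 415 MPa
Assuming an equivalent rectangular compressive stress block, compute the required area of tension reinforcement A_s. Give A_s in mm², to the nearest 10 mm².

A_s ≈ 1330 mm²

With M_n = 0.85 f'_c a b (d − a/2), solve the quadratic for a:
a = d − √(d² − 2M_n/(0.85 f'_c b)) = 365 − √(365² − 2 × 183×10⁶/(0.85 × 29.7 × 330)) = 66.18 mm.
A_s = 0.85 f'_c a b / f_y = 0.85 × 29.7 × 66.18 × 330 / 415 = 1328.5 mm².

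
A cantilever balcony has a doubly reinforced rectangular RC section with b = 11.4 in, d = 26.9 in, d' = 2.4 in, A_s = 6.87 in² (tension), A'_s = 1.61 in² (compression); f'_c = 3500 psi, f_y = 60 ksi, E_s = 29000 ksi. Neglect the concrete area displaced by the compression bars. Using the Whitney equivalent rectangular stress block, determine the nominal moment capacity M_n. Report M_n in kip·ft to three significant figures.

M_n ≈ 782 kip·ft

Assume both steels yield.
a = (A_s − A'_s) f_y/(0.85 f'_c b) = (6.87 − 1.61) × 60/(0.85 × 3.5 × 11.4) = 9.306 in.
c = a/β₁ = 9.306/0.85 = 10.948 in; ε'_s = 0.003(c − d')/c = 0.0023 ≥ ε_y = 0.0021, so the compression steel yields.
M_n = (A_s − A'_s) f_y (d − a/2) + A'_s f_y (d − d') = 315.6 × (26.9 − 4.653) + 96.6 × (26.9 − 2.4) = 7021.2 + 2366.7 = 9387.9 kip·in = 9387.9/12 = 782.33 kip·ft.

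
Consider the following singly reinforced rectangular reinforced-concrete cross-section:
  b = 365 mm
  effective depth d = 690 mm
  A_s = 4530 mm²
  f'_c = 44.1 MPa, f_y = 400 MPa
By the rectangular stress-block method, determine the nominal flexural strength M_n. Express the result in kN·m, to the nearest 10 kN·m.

M_n ≈ 1130 kN·m

T = A_s f_y = 4530 × 400 = 1812000 N = 1812 kN.
From C = T: a = T/(0.85 f'_c b) = 1812000/(0.85 × 44.1 × 365) = 132.44 mm.
M_n = T(d − a/2) = 1812 kN × (690 − 66.22) mm = 1130.29 kN·m.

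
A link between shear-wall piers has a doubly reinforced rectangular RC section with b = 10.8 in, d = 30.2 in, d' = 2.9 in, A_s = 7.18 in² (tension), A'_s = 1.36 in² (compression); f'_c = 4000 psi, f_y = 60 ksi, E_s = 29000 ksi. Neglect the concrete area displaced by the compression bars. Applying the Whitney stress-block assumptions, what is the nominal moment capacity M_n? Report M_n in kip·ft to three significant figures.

Assume both steels yield.
a = (A_s − A'_s) f_y/(0.85 f'_c b) = (7.18 − 1.36) × 60/(0.85 × 4 × 10.8) = 9.510 in.
c = a/β₁ = 9.510/0.85 = 11.188 in; ε'_s = 0.003(c − d')/c = 0.0022 ≥ ε_y = 0.0021, so the compression steel yields.
M_n = (A_s − A'_s) f_y (d − a/2) + A'_s f_y (d − d') = 349.2 × (30.2 − 4.755) + 81.6 × (30.2 − 2.9) = 8885.4 + 2227.7 = 11113.1 kip·in = 11113.1/12 = 926.09 kip·ft.

M_n ≈ 926 kip·ft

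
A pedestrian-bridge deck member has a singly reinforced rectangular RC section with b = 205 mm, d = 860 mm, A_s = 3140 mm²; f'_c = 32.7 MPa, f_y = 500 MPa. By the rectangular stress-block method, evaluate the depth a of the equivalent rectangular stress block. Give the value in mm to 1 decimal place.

T = A_s f_y = 3140 × 500 = 1570000 N = 1570 kN.
Setting C = 0.85 f'_c a b equal to T: a = 1570000/(0.85 × 32.7 × 205) = 275.5 mm.

a ≈ 275.5 mm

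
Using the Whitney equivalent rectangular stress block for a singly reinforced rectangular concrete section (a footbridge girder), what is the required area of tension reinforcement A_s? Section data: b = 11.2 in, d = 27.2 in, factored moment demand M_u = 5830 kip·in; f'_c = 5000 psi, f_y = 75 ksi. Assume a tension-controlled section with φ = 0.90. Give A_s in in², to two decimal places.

M_n = M_u/φ = 5830/0.90 = 6477.78 kip·in.
From M_n = 0.85 f'_c a b (d − a/2):
a = d − √(d² − 2M_n/(0.85 f'_c b)) = 27.2 − √(27.2² − 2 × 6477.78/(0.85 × 5 × 11.2)) = 5.574 in.
A_s = 0.85 f'_c a b / f_y = 0.85 × 5 × 5.574 × 11.2 / 75 = 3.538 in².

A_s ≈ 3.54 in²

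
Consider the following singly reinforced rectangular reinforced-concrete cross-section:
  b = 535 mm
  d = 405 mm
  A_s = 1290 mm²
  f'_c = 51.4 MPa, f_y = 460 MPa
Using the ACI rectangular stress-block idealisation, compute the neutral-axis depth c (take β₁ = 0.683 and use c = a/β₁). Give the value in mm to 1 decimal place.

T = A_s f_y = 1290 × 460 = 593400 N = 593.4 kN.
Setting C = 0.85 f'_c a b equal to T: a = 593400/(0.85 × 51.4 × 535) = 25.387 mm.
With β₁ = 0.683, c = a/β₁ = 25.387/0.683 = 37.2 mm.

c ≈ 37.2 mm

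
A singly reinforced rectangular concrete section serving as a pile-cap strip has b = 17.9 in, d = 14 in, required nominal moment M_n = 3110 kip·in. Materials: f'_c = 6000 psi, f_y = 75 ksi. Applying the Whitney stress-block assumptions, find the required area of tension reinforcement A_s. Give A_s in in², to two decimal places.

A_s ≈ 3.28 in²

From M_n = 0.85 f'_c a b (d − a/2):
a = d − √(d² − 2M_n/(0.85 f'_c b)) = 14 − √(14² − 2 × 3110/(0.85 × 6 × 17.9)) = 2.692 in.
A_s = 0.85 f'_c a b / f_y = 0.85 × 6 × 2.692 × 17.9 / 75 = 3.277 in².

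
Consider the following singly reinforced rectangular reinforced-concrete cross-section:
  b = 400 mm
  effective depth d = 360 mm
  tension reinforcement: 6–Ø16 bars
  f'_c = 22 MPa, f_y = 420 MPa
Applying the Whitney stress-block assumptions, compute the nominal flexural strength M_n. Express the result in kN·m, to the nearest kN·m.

M_n ≈ 165 kN·m

A_s = 6 × 201 = 1206 mm².
T = A_s f_y = 1206 × 420 = 506520 N = 506.52 kN.
From C = T: a = T/(0.85 f'_c b) = 506520/(0.85 × 22 × 400) = 67.72 mm.
M_n = T(d − a/2) = 506.52 kN × (360 − 33.86) mm = 165.20 kN·m.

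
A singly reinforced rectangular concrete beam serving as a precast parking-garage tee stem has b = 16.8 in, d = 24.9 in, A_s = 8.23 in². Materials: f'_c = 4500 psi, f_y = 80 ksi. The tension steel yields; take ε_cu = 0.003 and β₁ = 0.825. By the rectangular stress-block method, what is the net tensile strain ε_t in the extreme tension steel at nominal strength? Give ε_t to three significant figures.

a = A_s f_y/(0.85 f'_c b) = 10.246 in.
β₁ = 0.825, so c = a/β₁ = 10.246/0.825 = 12.419 in.
From the linear strain diagram with ε_cu = 0.003: ε_t = 0.003 (d − c)/c = 0.003 × (24.9 − 12.419)/12.419 = 0.00301.
ε_t < 0.004 — the section is over-reinforced for flexure under ACI limits.

ε_t ≈ 0.00301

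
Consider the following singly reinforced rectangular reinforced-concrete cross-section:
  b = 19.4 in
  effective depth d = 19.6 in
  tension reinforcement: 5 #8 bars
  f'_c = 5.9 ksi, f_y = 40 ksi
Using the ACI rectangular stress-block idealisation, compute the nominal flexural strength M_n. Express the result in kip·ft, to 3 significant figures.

A_s = 5 × 0.79 = 3.95 in².
T = A_s f_y = 3.95 × 40 = 158 kips.
a = T/(0.85 f'_c b) = 158/(0.85 × 5.9 × 19.4) = 1.624 in.
M_n = T(d − a/2) = 158 × (19.6 − 0.812) = 2968.5 kip·in = 2968.5/12 = 247.38 kip·ft.

M_n ≈ 247 kip·ft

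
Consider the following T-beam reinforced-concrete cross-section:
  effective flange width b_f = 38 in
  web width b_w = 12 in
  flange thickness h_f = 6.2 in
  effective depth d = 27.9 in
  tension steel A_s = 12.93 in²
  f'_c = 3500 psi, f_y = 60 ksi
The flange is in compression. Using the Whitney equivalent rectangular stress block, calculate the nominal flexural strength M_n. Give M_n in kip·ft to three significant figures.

M_n ≈ 1580 kip·ft

Tension: T = A_s f_y = 12.93 × 60 = 775.8 kips.
Try a within the flange: a = T/(0.85 f'_c b_f) = 775.8/(0.85 × 3.5 × 38) = 6.862 in.
a = 6.862 > h_f = 6.2 in: the block extends into the web. Split into flange-overhang and web parts.
C_f = 0.85 f'_c (b_f − b_w) h_f = 0.85 × 3.5 × (38 − 12) × 6.2 = 479.6 kips.
Remaining web compression depth: a_w = (T − C_f)/(0.85 f'_c b_w) = (775.8 − 479.6)/(0.85 × 3.5 × 12) = 8.297 in.
M_n = C_f(d − h_f/2) + (T − C_f)(d − a_w/2) = 479.6 × (27.9 − 3.1) + 296.2 × (27.9 − 4.1485) = 11894.1 + 7035.2 = 18929.3 kip·in.
M_n = 18929.3/12 = 1577.44 kip·ft.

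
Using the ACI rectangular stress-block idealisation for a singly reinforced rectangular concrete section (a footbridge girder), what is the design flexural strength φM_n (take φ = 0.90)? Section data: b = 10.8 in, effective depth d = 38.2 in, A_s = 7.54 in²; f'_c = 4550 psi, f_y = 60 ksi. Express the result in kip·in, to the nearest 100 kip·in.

T = A_s f_y = 7.54 × 60 = 452.4 kips.
a = T/(0.85 f'_c b) = 452.4/(0.85 × 4.55 × 10.8) = 10.831 in.
M_n = T(d − a/2) = 452.4 × (38.2 − 5.4155) = 14831.7 kip·in.
φM_n = 0.90 × 14831.7 = 13348.5 kip·in.

φM_n ≈ 13300 kip·in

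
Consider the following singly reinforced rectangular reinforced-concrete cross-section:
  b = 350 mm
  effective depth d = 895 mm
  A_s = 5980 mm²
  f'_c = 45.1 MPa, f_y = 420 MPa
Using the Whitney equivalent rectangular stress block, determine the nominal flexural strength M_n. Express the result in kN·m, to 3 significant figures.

T = A_s f_y = 5980 × 420 = 2511600 N = 2511.6 kN.
From C = T: a = T/(0.85 f'_c b) = 2511600/(0.85 × 45.1 × 350) = 187.19 mm.
M_n = T(d − a/2) = 2511.6 kN × (895 − 93.595) mm = 2012.81 kN·m.

M_n ≈ 2010 kN·m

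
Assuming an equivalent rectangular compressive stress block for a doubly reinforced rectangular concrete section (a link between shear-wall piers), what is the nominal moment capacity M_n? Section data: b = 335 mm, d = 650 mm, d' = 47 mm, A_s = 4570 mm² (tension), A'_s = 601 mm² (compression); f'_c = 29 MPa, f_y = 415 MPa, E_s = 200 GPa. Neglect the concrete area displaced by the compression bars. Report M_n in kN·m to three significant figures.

Assume both tension and compression steel yield.
Net tension couple steel: A_s − A'_s = 3969 mm².
a = (A_s − A'_s) f_y / (0.85 f'_c b) = 1647135/(0.85 × 29 × 335) = 199.47 mm.
c = a/β₁ = 199.47/0.843 = 236.62 mm; ε'_s = 0.003(c − d')/c = 0.0024 ≥ f_y/E_s = 0.0021, so compression steel does yield.
M_n = (A_s − A'_s) f_y (d − a/2) + A'_s f_y (d − d') = [1647135 × (650 − 99.735) + 249415 × (650 − 47)] × 10⁻⁶ = 906.36 + 150.40 = 1056.76 kN·m.

M_n ≈ 1060 kN·m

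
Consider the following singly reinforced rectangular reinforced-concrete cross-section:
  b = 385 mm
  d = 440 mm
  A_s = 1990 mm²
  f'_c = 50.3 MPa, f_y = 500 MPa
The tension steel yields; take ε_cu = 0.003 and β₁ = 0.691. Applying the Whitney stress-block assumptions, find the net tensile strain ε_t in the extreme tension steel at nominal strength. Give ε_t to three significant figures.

ε_t ≈ 0.0121

a = A_s f_y/(0.85 f'_c b) = 60.45 mm.
β₁ = 0.691, so c = a/β₁ = 60.45/0.691 = 87.48 mm.
From the linear strain diagram with ε_cu = 0.003: ε_t = 0.003 (d − c)/c = 0.003 × (440 − 87.48)/87.48 = 0.0121.
Since ε_t ≥ 0.005, the section is tension-controlled.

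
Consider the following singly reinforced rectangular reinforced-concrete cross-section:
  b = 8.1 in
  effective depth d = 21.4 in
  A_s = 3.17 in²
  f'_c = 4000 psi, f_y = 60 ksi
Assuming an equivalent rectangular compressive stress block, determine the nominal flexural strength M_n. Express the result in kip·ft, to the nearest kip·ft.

M_n ≈ 284 kip·ft

T = A_s f_y = 3.17 × 60 = 190.2 kips.
a = T/(0.85 f'_c b) = 190.2/(0.85 × 4 × 8.1) = 6.906 in.
M_n = T(d − a/2) = 190.2 × (21.4 − 3.453) = 3413.5 kip·in = 3413.5/12 = 284.46 kip·ft.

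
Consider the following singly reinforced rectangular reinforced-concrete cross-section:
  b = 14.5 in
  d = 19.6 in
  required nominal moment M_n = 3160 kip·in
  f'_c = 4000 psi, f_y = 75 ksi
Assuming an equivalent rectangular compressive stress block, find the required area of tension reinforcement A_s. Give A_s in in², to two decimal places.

From M_n = 0.85 f'_c a b (d − a/2):
a = d − √(d² − 2M_n/(0.85 f'_c b)) = 19.6 − √(19.6² − 2 × 3160/(0.85 × 4 × 14.5)) = 3.601 in.
A_s = 0.85 f'_c a b / f_y = 0.85 × 4 × 3.601 × 14.5 / 75 = 2.367 in².

A_s ≈ 2.37 in²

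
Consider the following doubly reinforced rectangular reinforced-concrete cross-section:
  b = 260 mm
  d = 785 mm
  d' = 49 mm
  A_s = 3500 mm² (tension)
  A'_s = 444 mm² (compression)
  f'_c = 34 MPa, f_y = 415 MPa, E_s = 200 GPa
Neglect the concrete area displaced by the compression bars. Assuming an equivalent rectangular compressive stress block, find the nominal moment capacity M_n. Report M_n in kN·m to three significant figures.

Assume both tension and compression steel yield.
Net tension couple steel: A_s − A'_s = 3056 mm².
a = (A_s − A'_s) f_y / (0.85 f'_c b) = 1268240/(0.85 × 34 × 260) = 168.78 mm.
c = a/β₁ = 168.78/0.807 = 209.14 mm; ε'_s = 0.003(c − d')/c = 0.0023 ≥ f_y/E_s = 0.0021, so compression steel does yield.
M_n = (A_s − A'_s) f_y (d − a/2) + A'_s f_y (d − d') = [1268240 × (785 − 84.39) + 184260 × (785 − 49)] × 10⁻⁶ = 888.54 + 135.62 = 1024.16 kN·m.

M_n ≈ 1020 kN·m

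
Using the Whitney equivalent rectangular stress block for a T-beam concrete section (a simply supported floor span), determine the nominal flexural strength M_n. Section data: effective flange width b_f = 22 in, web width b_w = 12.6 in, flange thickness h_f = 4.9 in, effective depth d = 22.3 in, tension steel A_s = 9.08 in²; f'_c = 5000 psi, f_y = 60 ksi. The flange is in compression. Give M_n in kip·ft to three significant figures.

Tension: T = A_s f_y = 9.08 × 60 = 544.8 kips.
Try a within the flange: a = T/(0.85 f'_c b_f) = 544.8/(0.85 × 5 × 22) = 5.827 in.
a = 5.827 > h_f = 4.9 in: the block extends into the web. Split into flange-overhang and web parts.
C_f = 0.85 f'_c (b_f − b_w) h_f = 0.85 × 5 × (22 − 12.6) × 4.9 = 195.8 kips.
Remaining web compression depth: a_w = (T − C_f)/(0.85 f'_c b_w) = (544.8 − 195.8)/(0.85 × 5 × 12.6) = 6.517 in.
M_n = C_f(d − h_f/2) + (T − C_f)(d − a_w/2) = 195.8 × (22.3 − 2.45) + 349 × (22.3 − 3.2585) = 3886.6 + 6645.5 = 10532.1 kip·in.
M_n = 10532.1/12 = 877.68 kip·ft.

M_n ≈ 878 kip·ft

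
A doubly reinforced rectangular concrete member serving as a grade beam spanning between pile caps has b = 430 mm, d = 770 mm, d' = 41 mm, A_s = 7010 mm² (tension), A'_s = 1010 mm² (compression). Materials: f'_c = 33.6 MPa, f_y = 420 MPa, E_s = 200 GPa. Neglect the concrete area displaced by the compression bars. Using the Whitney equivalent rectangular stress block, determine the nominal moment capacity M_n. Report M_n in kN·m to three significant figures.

M_n ≈ 1990 kN·m

Assume both tension and compression steel yield.
Net tension couple steel: A_s − A'_s = 6000 mm².
a = (A_s − A'_s) f_y / (0.85 f'_c b) = 2520000/(0.85 × 33.6 × 430) = 205.20 mm.
c = a/β₁ = 205.20/0.81 = 253.33 mm; ε'_s = 0.003(c − d')/c = 0.0025 ≥ f_y/E_s = 0.0021, so compression steel does yield.
M_n = (A_s − A'_s) f_y (d − a/2) + A'_s f_y (d − d') = [2520000 × (770 − 102.6) + 424200 × (770 − 41)] × 10⁻⁶ = 1681.85 + 309.24 = 1991.09 kN·m.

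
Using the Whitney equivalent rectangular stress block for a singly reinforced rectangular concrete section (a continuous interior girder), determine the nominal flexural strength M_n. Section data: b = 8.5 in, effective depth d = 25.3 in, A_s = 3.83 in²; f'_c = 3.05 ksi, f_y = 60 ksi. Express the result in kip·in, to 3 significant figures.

T = A_s f_y = 3.83 × 60 = 229.8 kips.
a = T/(0.85 f'_c b) = 229.8/(0.85 × 3.05 × 8.5) = 10.428 in.
M_n = T(d − a/2) = 229.8 × (25.3 − 5.214) = 4615.8 kip·in.

M_n ≈ 4620 kip·in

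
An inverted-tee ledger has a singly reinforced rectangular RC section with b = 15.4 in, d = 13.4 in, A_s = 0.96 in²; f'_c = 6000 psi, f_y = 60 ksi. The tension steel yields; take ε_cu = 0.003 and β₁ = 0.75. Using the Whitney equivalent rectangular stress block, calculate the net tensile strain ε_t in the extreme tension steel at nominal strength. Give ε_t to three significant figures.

a = A_s f_y/(0.85 f'_c b) = 0.733 in.
β₁ = 0.75, so c = a/β₁ = 0.733/0.75 = 0.977 in.
From the linear strain diagram with ε_cu = 0.003: ε_t = 0.003 (d − c)/c = 0.003 × (13.4 − 0.977)/0.977 = 0.0381.
Since ε_t ≥ 0.005, the section is tension-controlled.

ε_t ≈ 0.0381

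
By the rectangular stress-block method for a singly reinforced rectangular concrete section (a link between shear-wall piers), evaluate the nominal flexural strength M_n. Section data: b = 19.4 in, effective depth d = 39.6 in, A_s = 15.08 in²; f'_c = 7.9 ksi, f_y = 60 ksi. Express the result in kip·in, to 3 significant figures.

M_n ≈ 32700 kip·in

T = A_s f_y = 15.08 × 60 = 904.8 kips.
a = T/(0.85 f'_c b) = 904.8/(0.85 × 7.9 × 19.4) = 6.946 in.
M_n = T(d − a/2) = 904.8 × (39.6 − 3.473) = 32687.7 kip·in.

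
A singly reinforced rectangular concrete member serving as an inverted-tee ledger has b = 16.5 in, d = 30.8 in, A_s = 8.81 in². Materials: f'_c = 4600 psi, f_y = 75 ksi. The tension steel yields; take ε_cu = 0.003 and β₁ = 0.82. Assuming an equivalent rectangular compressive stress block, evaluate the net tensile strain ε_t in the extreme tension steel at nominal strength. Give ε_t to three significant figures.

a = A_s f_y/(0.85 f'_c b) = 10.242 in.
β₁ = 0.82, so c = a/β₁ = 10.242/0.82 = 12.490 in.
From the linear strain diagram with ε_cu = 0.003: ε_t = 0.003 (d − c)/c = 0.003 × (30.8 − 12.490)/12.490 = 0.00440.
ε_t is between 0.004 and 0.005 — transition zone.

ε_t ≈ 0.00440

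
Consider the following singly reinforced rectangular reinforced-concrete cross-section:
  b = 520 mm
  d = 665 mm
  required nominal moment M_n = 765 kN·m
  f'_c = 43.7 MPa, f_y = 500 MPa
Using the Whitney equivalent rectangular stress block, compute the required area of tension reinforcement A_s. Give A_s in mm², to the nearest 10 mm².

A_s ≈ 2410 mm²

With M_n = 0.85 f'_c a b (d − a/2), solve the quadratic for a:
a = d − √(d² − 2M_n/(0.85 f'_c b)) = 665 − √(665² − 2 × 765×10⁶/(0.85 × 43.7 × 520)) = 62.49 mm.
A_s = 0.85 f'_c a b / f_y = 0.85 × 43.7 × 62.49 × 520 / 500 = 2414.0 mm².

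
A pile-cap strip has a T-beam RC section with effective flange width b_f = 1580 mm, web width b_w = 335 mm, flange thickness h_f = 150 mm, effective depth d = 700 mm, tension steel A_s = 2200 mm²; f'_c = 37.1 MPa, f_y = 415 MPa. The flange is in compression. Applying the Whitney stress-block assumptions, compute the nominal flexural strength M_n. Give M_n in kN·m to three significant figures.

Tension: T = A_s f_y = 2200 × 415 = 913000 N.
Try a within the flange: a = T/(0.85 f'_c b_f) = 913000/(0.85 × 37.1 × 1580) = 18.32 mm.
Since a = 18.32 ≤ h_f = 150 mm, the stress block lies entirely in the flange; analyse as a rectangular beam of width b_f.
M_n = T(d − a/2) = 913000 × (700 − 9.16) = 630.74 × 10⁶ N·mm.
M_n = 630.74 kN·m.

M_n ≈ 631 kN·m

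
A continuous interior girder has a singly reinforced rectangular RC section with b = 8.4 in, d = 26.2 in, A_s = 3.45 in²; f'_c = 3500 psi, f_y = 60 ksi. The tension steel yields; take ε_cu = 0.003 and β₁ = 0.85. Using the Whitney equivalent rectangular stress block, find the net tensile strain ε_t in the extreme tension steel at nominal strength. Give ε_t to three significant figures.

a = A_s f_y/(0.85 f'_c b) = 8.283 in.
β₁ = 0.85, so c = a/β₁ = 8.283/0.85 = 9.745 in.
From the linear strain diagram with ε_cu = 0.003: ε_t = 0.003 (d − c)/c = 0.003 × (26.2 − 9.745)/9.745 = 0.00507.
Since ε_t ≥ 0.005, the section is tension-controlled.

ε_t ≈ 0.00507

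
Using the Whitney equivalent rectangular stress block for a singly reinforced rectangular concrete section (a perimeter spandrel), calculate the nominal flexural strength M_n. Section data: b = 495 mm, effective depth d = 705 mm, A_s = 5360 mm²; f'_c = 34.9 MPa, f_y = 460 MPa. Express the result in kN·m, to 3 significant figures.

M_n ≈ 1530 kN·m

T = A_s f_y = 5360 × 460 = 2465600 N = 2465.6 kN.
From C = T: a = T/(0.85 f'_c b) = 2465600/(0.85 × 34.9 × 495) = 167.91 mm.
M_n = T(d − a/2) = 2465.6 kN × (705 − 83.955) mm = 1531.25 kN·m.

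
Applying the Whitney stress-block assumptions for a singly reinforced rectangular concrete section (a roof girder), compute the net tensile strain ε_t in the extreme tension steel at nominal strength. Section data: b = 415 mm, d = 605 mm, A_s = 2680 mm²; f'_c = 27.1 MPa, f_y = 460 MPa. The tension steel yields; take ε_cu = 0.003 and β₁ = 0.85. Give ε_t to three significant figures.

a = A_s f_y/(0.85 f'_c b) = 128.96 mm.
β₁ = 0.85, so c = a/β₁ = 128.96/0.85 = 151.72 mm.
From the linear strain diagram with ε_cu = 0.003: ε_t = 0.003 (d − c)/c = 0.003 × (605 − 151.72)/151.72 = 0.00896.
Since ε_t ≥ 0.005, the section is tension-controlled.

ε_t ≈ 0.00896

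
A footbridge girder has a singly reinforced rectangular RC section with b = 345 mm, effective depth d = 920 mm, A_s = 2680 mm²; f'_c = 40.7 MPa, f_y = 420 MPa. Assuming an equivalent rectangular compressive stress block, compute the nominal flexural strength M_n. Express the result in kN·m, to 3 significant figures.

M_n ≈ 982 kN·m

T = A_s f_y = 2680 × 420 = 1125600 N = 1125.6 kN.
From C = T: a = T/(0.85 f'_c b) = 1125600/(0.85 × 40.7 × 345) = 94.31 mm.
M_n = T(d − a/2) = 1125.6 kN × (920 − 47.155) mm = 982.47 kN·m.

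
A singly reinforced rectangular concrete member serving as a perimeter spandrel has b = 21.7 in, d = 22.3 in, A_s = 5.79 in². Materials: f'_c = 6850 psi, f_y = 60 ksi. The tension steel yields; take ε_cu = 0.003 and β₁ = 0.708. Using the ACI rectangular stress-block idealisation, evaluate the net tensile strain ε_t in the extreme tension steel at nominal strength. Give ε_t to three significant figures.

a = A_s f_y/(0.85 f'_c b) = 2.750 in.
β₁ = 0.708, so c = a/β₁ = 2.750/0.708 = 3.884 in.
From the linear strain diagram with ε_cu = 0.003: ε_t = 0.003 (d − c)/c = 0.003 × (22.3 − 3.884)/3.884 = 0.0142.
Since ε_t ≥ 0.005, the section is tension-controlled.

ε_t ≈ 0.0142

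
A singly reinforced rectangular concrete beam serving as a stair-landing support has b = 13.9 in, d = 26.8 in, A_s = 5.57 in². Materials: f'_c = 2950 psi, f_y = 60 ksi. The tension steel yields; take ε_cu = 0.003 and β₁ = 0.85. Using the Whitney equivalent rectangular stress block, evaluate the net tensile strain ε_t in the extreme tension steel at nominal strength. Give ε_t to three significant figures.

a = A_s f_y/(0.85 f'_c b) = 9.589 in.
β₁ = 0.85, so c = a/β₁ = 9.589/0.85 = 11.281 in.
From the linear strain diagram with ε_cu = 0.003: ε_t = 0.003 (d − c)/c = 0.003 × (26.8 − 11.281)/11.281 = 0.00413.
ε_t is between 0.004 and 0.005 — transition zone.

ε_t ≈ 0.00413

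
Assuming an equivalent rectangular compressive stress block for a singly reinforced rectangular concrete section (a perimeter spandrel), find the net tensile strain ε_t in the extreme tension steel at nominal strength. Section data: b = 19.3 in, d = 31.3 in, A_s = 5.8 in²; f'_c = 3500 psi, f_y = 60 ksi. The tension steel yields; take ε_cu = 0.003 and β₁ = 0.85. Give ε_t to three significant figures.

ε_t ≈ 0.0102

a = A_s f_y/(0.85 f'_c b) = 6.061 in.
β₁ = 0.85, so c = a/β₁ = 6.061/0.85 = 7.131 in.
From the linear strain diagram with ε_cu = 0.003: ε_t = 0.003 (d − c)/c = 0.003 × (31.3 − 7.131)/7.131 = 0.0102.
Since ε_t ≥ 0.005, the section is tension-controlled.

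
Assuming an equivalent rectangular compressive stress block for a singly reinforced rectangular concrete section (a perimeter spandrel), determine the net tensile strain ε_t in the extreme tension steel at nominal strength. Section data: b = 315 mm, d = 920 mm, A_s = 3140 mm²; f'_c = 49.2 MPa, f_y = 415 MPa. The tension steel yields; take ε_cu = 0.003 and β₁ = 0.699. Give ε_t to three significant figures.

ε_t ≈ 0.0165

a = A_s f_y/(0.85 f'_c b) = 98.92 mm.
β₁ = 0.699, so c = a/β₁ = 98.92/0.699 = 141.52 mm.
From the linear strain diagram with ε_cu = 0.003: ε_t = 0.003 (d − c)/c = 0.003 × (920 − 141.52)/141.52 = 0.0165.
Since ε_t ≥ 0.005, the section is tension-controlled.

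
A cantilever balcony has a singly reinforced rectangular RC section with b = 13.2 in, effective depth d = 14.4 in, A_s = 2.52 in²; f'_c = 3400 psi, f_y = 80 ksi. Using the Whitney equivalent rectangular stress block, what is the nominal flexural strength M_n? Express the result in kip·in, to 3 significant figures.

T = A_s f_y = 2.52 × 80 = 201.6 kips.
a = T/(0.85 f'_c b) = 201.6/(0.85 × 3.4 × 13.2) = 5.285 in.
M_n = T(d − a/2) = 201.6 × (14.4 − 2.6425) = 2370.3 kip·in.

M_n ≈ 2370 kip·in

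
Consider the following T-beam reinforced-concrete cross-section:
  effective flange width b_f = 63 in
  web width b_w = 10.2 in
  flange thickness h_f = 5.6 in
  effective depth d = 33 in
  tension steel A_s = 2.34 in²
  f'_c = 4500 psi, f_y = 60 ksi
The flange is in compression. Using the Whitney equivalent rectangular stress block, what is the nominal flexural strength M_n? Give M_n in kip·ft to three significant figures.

Tension: T = A_s f_y = 2.34 × 60 = 140.4 kips.
Try a within the flange: a = T/(0.85 f'_c b_f) = 140.4/(0.85 × 4.5 × 63) = 0.583 in.
Since a = 0.583 ≤ h_f = 5.6 in, the stress block lies entirely in the flange; analyse as a rectangular beam of width b_f.
M_n = T(d − a/2) = 140.4 × (33 − 0.2915) = 4592.3 kip·in.
M_n = 4592.3/12 = 382.69 kip·ft.

M_n ≈ 383 kip·ft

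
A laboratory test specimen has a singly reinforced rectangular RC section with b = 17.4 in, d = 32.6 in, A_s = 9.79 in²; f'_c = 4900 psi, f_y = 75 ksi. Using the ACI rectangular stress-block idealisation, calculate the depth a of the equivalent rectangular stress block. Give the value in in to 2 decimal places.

a ≈ 10.13 in

T = A_s f_y = 9.79 × 75 = 734.25 kips.
a = T/(0.85 f'_c b) = 734.25/(0.85 × 4.9 × 17.4) = 10.13 in.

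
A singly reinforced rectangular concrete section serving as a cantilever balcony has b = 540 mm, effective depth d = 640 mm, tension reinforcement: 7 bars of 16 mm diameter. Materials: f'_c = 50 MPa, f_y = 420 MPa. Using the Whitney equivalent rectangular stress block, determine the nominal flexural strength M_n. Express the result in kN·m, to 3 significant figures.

A_s = 7 × 201 = 1407 mm².
T = A_s f_y = 1407 × 420 = 590940 N = 590.94 kN.
From C = T: a = T/(0.85 f'_c b) = 590940/(0.85 × 50 × 540) = 25.75 mm.
M_n = T(d − a/2) = 590.94 kN × (640 − 12.875) mm = 370.59 kN·m.

M_n ≈ 371 kN·m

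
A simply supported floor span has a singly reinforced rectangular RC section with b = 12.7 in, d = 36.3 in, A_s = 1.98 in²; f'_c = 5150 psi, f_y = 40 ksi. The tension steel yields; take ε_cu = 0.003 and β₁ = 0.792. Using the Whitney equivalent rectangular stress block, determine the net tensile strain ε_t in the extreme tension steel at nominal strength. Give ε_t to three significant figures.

ε_t ≈ 0.0575

a = A_s f_y/(0.85 f'_c b) = 1.425 in.
β₁ = 0.792, so c = a/β₁ = 1.425/0.792 = 1.799 in.
From the linear strain diagram with ε_cu = 0.003: ε_t = 0.003 (d − c)/c = 0.003 × (36.3 − 1.799)/1.799 = 0.0575.
Since ε_t ≥ 0.005, the section is tension-controlled.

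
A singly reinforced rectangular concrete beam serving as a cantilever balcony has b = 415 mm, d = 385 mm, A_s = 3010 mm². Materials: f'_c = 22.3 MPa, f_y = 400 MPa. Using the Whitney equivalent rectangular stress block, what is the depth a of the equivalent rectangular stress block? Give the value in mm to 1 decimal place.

T = A_s f_y = 3010 × 400 = 1204000 N = 1204 kN.
Setting C = 0.85 f'_c a b equal to T: a = 1204000/(0.85 × 22.3 × 415) = 153.1 mm.

a ≈ 153.1 mm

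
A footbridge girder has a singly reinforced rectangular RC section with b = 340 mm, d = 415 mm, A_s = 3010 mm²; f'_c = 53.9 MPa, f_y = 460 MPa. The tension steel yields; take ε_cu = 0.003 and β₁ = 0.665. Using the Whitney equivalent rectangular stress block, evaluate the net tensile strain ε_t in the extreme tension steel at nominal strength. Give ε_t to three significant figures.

ε_t ≈ 0.00631

a = A_s f_y/(0.85 f'_c b) = 88.89 mm.
β₁ = 0.665, so c = a/β₁ = 88.89/0.665 = 133.67 mm.
From the linear strain diagram with ε_cu = 0.003: ε_t = 0.003 (d − c)/c = 0.003 × (415 − 133.67)/133.67 = 0.00631.
Since ε_t ≥ 0.005, the section is tension-controlled.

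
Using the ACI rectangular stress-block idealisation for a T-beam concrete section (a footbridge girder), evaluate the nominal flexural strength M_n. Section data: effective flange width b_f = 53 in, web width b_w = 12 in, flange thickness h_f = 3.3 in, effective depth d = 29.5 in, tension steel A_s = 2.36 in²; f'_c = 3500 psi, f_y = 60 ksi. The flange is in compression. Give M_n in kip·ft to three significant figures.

Tension: T = A_s f_y = 2.36 × 60 = 141.6 kips.
Try a within the flange: a = T/(0.85 f'_c b_f) = 141.6/(0.85 × 3.5 × 53) = 0.898 in.
Since a = 0.898 ≤ h_f = 3.3 in, the stress block lies entirely in the flange; analyse as a rectangular beam of width b_f.
M_n = T(d − a/2) = 141.6 × (29.5 − 0.449) = 4113.6 kip·in.
M_n = 4113.6/12 = 342.80 kip·ft.

M_n ≈ 343 kip·ft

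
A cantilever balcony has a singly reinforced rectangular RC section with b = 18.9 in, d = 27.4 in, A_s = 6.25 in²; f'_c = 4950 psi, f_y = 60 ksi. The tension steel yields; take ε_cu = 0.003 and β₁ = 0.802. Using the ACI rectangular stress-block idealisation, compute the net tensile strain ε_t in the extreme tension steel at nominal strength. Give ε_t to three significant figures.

ε_t ≈ 0.0110

a = A_s f_y/(0.85 f'_c b) = 4.716 in.
β₁ = 0.802, so c = a/β₁ = 4.716/0.802 = 5.880 in.
From the linear strain diagram with ε_cu = 0.003: ε_t = 0.003 (d − c)/c = 0.003 × (27.4 − 5.880)/5.880 = 0.0110.
Since ε_t ≥ 0.005, the section is tension-controlled.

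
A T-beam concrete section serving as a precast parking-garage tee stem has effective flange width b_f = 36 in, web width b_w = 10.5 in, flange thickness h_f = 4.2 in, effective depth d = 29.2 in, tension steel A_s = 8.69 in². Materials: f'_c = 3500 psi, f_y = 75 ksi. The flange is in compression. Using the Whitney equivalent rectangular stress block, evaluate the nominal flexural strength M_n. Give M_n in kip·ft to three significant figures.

Tension: T = A_s f_y = 8.69 × 75 = 651.75 kips.
Try a within the flange: a = T/(0.85 f'_c b_f) = 651.75/(0.85 × 3.5 × 36) = 6.085 in.
a = 6.085 > h_f = 4.2 in: the block extends into the web. Split into flange-overhang and web parts.
C_f = 0.85 f'_c (b_f − b_w) h_f = 0.85 × 3.5 × (36 − 10.5) × 4.2 = 318.6 kips.
Remaining web compression depth: a_w = (T − C_f)/(0.85 f'_c b_w) = (651.75 − 318.6)/(0.85 × 3.5 × 10.5) = 10.665 in.
M_n = C_f(d − h_f/2) + (T − C_f)(d − a_w/2) = 318.6 × (29.2 − 2.1) + 333.15 × (29.2 − 5.3325) = 8634.1 + 7951.5 = 16585.6 kip·in.
M_n = 16585.6/12 = 1382.13 kip·ft.

M_n ≈ 1380 kip·ft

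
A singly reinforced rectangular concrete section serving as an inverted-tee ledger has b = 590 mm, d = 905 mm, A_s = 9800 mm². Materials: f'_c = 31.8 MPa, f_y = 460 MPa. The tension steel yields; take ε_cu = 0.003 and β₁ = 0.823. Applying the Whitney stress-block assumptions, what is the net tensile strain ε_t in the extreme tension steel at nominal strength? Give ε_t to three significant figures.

ε_t ≈ 0.00490

a = A_s f_y/(0.85 f'_c b) = 282.67 mm.
β₁ = 0.823, so c = a/β₁ = 282.67/0.823 = 343.46 mm.
From the linear strain diagram with ε_cu = 0.003: ε_t = 0.003 (d − c)/c = 0.003 × (905 − 343.46)/343.46 = 0.00490.
ε_t is between 0.004 and 0.005 — transition zone.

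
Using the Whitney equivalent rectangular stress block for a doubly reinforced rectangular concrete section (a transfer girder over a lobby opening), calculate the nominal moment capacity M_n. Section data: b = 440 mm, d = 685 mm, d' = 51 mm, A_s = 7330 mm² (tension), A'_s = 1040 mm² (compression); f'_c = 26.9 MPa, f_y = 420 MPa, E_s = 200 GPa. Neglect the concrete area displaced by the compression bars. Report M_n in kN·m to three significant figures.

Assume both tension and compression steel yield.
Net tension couple steel: A_s − A'_s = 6290 mm².
a = (A_s − A'_s) f_y / (0.85 f'_c b) = 2641800/(0.85 × 26.9 × 440) = 262.59 mm.
c = a/β₁ = 262.59/0.85 = 308.93 mm; ε'_s = 0.003(c − d')/c = 0.0025 ≥ f_y/E_s = 0.0021, so compression steel does yield.
M_n = (A_s − A'_s) f_y (d − a/2) + A'_s f_y (d − d') = [2641800 × (685 − 131.295) + 436800 × (685 − 51)] × 10⁻⁶ = 1462.78 + 276.93 = 1739.71 kN·m.

M_n ≈ 1740 kN·m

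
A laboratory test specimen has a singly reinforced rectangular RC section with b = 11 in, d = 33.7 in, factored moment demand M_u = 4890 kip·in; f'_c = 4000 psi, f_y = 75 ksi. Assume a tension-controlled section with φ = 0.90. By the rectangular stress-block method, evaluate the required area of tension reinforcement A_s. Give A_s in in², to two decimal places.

A_s ≈ 2.31 in²

M_n = M_u/φ = 4890/0.90 = 5433.33 kip·in.
From M_n = 0.85 f'_c a b (d − a/2):
a = d − √(d² − 2M_n/(0.85 f'_c b)) = 33.7 − √(33.7² − 2 × 5433.33/(0.85 × 4 × 11)) = 4.629 in.
A_s = 0.85 f'_c a b / f_y = 0.85 × 4 × 4.629 × 11 / 75 = 2.308 in².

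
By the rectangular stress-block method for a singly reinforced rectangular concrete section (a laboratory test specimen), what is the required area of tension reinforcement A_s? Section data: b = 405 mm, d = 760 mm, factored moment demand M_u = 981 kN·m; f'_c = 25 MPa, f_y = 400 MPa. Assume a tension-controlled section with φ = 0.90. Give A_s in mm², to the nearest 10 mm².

A_s ≈ 4100 mm²

M_n = M_u/φ = 981/0.90 = 1090 kN·m.
With M_n = 0.85 f'_c a b (d − a/2), solve the quadratic for a:
a = d − √(d² − 2M_n/(0.85 f'_c b)) = 760 − √(760² − 2 × 1090×10⁶/(0.85 × 25 × 405)) = 190.53 mm.
A_s = 0.85 f'_c a b / f_y = 0.85 × 25 × 190.53 × 405 / 400 = 4099.4 mm².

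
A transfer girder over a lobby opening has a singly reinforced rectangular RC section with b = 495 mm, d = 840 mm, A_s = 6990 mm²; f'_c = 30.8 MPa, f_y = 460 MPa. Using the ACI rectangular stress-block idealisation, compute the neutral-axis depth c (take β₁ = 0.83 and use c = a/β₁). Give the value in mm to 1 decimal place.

T = A_s f_y = 6990 × 460 = 3215400 N = 3215.4 kN.
Setting C = 0.85 f'_c a b equal to T: a = 3215400/(0.85 × 30.8 × 495) = 248.119 mm.
With β₁ = 0.83, c = a/β₁ = 248.119/0.83 = 298.9 mm.

c ≈ 298.9 mm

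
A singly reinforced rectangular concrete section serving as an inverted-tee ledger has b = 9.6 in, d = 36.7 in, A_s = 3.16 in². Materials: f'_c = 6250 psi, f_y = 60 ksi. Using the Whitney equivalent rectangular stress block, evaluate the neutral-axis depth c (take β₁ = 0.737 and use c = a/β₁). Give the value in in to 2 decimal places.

c ≈ 5.04 in

T = A_s f_y = 3.16 × 60 = 189.6 kips.
a = T/(0.85 f'_c b) = 189.6/(0.85 × 6.25 × 9.6) = 3.7176 in.
With β₁ = 0.737, c = a/β₁ = 3.7176/0.737 = 5.04 in.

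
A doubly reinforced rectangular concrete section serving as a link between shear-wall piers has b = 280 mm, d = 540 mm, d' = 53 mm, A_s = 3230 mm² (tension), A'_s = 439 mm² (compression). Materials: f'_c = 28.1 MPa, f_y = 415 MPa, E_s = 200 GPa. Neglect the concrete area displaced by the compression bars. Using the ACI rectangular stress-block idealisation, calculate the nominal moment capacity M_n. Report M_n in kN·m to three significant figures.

Assume both tension and compression steel yield.
Net tension couple steel: A_s − A'_s = 2791 mm².
a = (A_s − A'_s) f_y / (0.85 f'_c b) = 1158265/(0.85 × 28.1 × 280) = 173.19 mm.
c = a/β₁ = 173.19/0.849 = 203.99 mm; ε'_s = 0.003(c − d')/c = 0.0022 ≥ f_y/E_s = 0.0021, so compression steel does yield.
M_n = (A_s − A'_s) f_y (d − a/2) + A'_s f_y (d − d') = [1158265 × (540 − 86.595) + 182185 × (540 − 53)] × 10⁻⁶ = 525.16 + 88.72 = 613.88 kN·m.

M_n ≈ 614 kN·m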